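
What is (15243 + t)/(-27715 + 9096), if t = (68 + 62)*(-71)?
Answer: -6013/18619 ≈ -0.32295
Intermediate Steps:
t = -9230 (t = 130*(-71) = -9230)
(15243 + t)/(-27715 + 9096) = (15243 - 9230)/(-27715 + 9096) = 6013/(-18619) = 6013*(-1/18619) = -6013/18619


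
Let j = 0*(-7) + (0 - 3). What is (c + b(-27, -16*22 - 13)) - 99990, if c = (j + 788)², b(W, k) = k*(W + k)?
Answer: 659315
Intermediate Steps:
j = -3 (j = 0 - 3 = -3)
c = 616225 (c = (-3 + 788)² = 785² = 616225)
(c + b(-27, -16*22 - 13)) - 99990 = (616225 + (-16*22 - 13)*(-27 + (-16*22 - 13))) - 99990 = (616225 + (-352 - 13)*(-27 + (-352 - 13))) - 99990 = (616225 - 365*(-27 - 365)) - 99990 = (616225 - 365*(-392)) - 99990 = (616225 + 143080) - 99990 = 759305 - 99990 = 659315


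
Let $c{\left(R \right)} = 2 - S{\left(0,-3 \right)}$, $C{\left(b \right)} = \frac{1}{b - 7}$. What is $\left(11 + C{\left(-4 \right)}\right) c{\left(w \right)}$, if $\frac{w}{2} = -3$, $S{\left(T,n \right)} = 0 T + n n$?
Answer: $- \frac{840}{11} \approx -76.364$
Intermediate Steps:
$S{\left(T,n \right)} = n^{2}$ ($S{\left(T,n \right)} = 0 + n^{2} = n^{2}$)
$w = -6$ ($w = 2 \left(-3\right) = -6$)
$C{\left(b \right)} = \frac{1}{-7 + b}$
$c{\left(R \right)} = -7$ ($c{\left(R \right)} = 2 - \left(-3\right)^{2} = 2 - 9 = -7$)
$\left(11 + C{\left(-4 \right)}\right) c{\left(w \right)} = \left(11 + \frac{1}{-7 - 4}\right) \left(-7\right) = \left(11 + \frac{1}{-11}\right) \left(-7\right) = \left(11 - \frac{1}{11}\right) \left(-7\right) = \frac{120}{11} \left(-7\right) = - \frac{840}{11}$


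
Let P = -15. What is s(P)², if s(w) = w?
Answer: 225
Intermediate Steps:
s(P)² = (-15)² = 225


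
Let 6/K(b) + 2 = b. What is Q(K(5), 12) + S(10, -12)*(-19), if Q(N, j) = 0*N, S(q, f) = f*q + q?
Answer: 2090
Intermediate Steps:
K(b) = 6/(-2 + b)
S(q, f) = q + f*q
Q(N, j) = 0
Q(K(5), 12) + S(10, -12)*(-19) = 0 + (10*(1 - 12))*(-19) = 0 + (10*(-11))*(-19) = 0 - 110*(-19) = 0 + 2090 = 2090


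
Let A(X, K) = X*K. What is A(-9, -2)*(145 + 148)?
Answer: 5274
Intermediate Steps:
A(X, K) = K*X
A(-9, -2)*(145 + 148) = (-2*(-9))*(145 + 148) = 18*293 = 5274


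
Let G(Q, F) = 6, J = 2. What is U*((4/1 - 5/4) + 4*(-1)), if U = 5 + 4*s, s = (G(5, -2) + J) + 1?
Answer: -205/4 ≈ -51.250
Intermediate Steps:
s = 9 (s = (6 + 2) + 1 = 8 + 1 = 9)
U = 41 (U = 5 + 4*9 = 5 + 36 = 41)
U*((4/1 - 5/4) + 4*(-1)) = 41*((4/1 - 5/4) + 4*(-1)) = 41*((4*1 - 5*¼) - 4) = 41*((4 - 5/4) - 4) = 41*(11/4 - 4) = 41*(-5/4) = -205/4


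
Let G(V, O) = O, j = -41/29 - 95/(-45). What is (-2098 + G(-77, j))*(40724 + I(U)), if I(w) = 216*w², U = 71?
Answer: -618327573680/261 ≈ -2.3691e+9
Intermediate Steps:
j = 182/261 (j = -41*1/29 - 95*(-1/45) = -41/29 + 19/9 = 182/261 ≈ 0.69732)
(-2098 + G(-77, j))*(40724 + I(U)) = (-2098 + 182/261)*(40724 + 216*71²) = -547396*(40724 + 216*5041)/261 = -547396*(40724 + 1088856)/261 = -547396/261*1129580 = -618327573680/261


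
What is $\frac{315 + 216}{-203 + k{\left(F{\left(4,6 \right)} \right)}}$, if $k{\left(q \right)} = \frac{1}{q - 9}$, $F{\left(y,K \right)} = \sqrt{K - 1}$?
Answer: $- \frac{8197047}{3135539} + \frac{531 \sqrt{5}}{3135539} \approx -2.6139$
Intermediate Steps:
$F{\left(y,K \right)} = \sqrt{-1 + K}$
$k{\left(q \right)} = \frac{1}{-9 + q}$
$\frac{315 + 216}{-203 + k{\left(F{\left(4,6 \right)} \right)}} = \frac{315 + 216}{-203 + \frac{1}{-9 + \sqrt{-1 + 6}}} = \frac{531}{-203 + \frac{1}{-9 + \sqrt{5}}}$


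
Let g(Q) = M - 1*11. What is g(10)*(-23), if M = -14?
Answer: 575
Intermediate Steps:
g(Q) = -25 (g(Q) = -14 - 1*11 = -14 - 11 = -25)
g(10)*(-23) = -25*(-23) = 575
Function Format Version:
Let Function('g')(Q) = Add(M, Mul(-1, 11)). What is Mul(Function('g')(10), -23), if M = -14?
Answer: 575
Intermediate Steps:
Function('g')(Q) = -25 (Function('g')(Q) = Add(-14, Mul(-1, 11)) = Add(-14, -11) = -25)
Mul(Function('g')(10), -23) = Mul(-25, -23) = 575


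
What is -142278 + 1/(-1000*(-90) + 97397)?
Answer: -26662470365/187397 ≈ -1.4228e+5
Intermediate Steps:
-142278 + 1/(-1000*(-90) + 97397) = -142278 + 1/(90000 + 97397) = -142278 + 1/187397 = -26662470365/187397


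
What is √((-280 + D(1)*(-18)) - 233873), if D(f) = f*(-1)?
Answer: 33*I*√215 ≈ 483.88*I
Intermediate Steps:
D(f) = -f
√((-280 + D(1)*(-18)) - 233873) = √((-280 - 1*1*(-18)) - 233873) = √((-280 - 1*(-18)) - 233873) = √((-280 + 18) - 233873) = √(-262 - 233873) = √(-234135) = 33*I*√215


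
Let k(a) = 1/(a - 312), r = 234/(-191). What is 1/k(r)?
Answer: -59826/191 ≈ -313.23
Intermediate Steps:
r = -234/191 (r = 234*(-1/191) = -234/191 ≈ -1.2251)
k(a) = 1/(-312 + a)
1/k(r) = 1/(1/(-312 - 234/191)) = 1/(1/(-59826/191)) = 1/(-191/59826) = -59826/191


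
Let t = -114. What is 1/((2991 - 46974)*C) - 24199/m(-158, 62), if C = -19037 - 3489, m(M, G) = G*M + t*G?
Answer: 11987713429703/8354097241056 ≈ 1.4349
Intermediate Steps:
m(M, G) = -114*G + G*M (m(M, G) = G*M - 114*G = -114*G + G*M)
C = -22526
1/((2991 - 46974)*C) - 24199/m(-158, 62) = 1/((2991 - 46974)*(-22526)) - 24199*1/(62*(-114 - 158)) = -1/22526/(-43983) - 24199/(62*(-272)) = -1/43983*(-1/22526) - 24199/(-16864) = 1/990761058 - 24199*(-1/16864) = 1/990761058 + 24199/16864 = 11987713429703/8354097241056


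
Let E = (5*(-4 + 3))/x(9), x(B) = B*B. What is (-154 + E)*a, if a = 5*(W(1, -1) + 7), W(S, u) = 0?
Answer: -436765/81 ≈ -5392.2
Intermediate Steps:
x(B) = B²
E = -5/81 (E = (5*(-4 + 3))/(9²) = (5*(-1))/81 = -5*1/81 = -5/81 ≈ -0.061728)
a = 35 (a = 5*(0 + 7) = 5*7 = 35)
(-154 + E)*a = (-154 - 5/81)*35 = -12479/81*35 = -436765/81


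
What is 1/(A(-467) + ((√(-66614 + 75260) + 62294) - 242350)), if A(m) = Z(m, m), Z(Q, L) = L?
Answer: -180523/32588544883 - √8646/32588544883 ≈ -5.5423e-6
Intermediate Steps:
A(m) = m
1/(A(-467) + ((√(-66614 + 75260) + 62294) - 242350)) = 1/(-467 + ((√(-66614 + 75260) + 62294) - 242350)) = 1/(-467 + ((√8646 + 62294) - 242350)) = 1/(-467 + ((62294 + √8646) - 242350)) = 1/(-467 + (-180056 + √8646)) = 1/(-180523 + √8646)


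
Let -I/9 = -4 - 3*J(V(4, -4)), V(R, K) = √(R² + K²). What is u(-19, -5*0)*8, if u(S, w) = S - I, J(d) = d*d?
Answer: -7352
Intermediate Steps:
V(R, K) = √(K² + R²)
J(d) = d²
I = 900 (I = -9*(-4 - 3*(√((-4)² + 4²))²) = -9*(-4 - 3*(√(16 + 16))²) = -9*(-4 - 3*(√32)²) = -9*(-4 - 3*(4*√2)²) = -9*(-4 - 3*32) = -9*(-4 - 96) = -9*(-100) = 900)
u(S, w) = -900 + S (u(S, w) = S - 1*900 = S - 900 = -900 + S)
u(-19, -5*0)*8 = (-900 - 19)*8 = -919*8 = -7352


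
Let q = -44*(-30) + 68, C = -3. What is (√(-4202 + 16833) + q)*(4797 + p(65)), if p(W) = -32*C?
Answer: 6791484 + 4893*√12631 ≈ 7.3414e+6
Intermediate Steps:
q = 1388 (q = 1320 + 68 = 1388)
p(W) = 96 (p(W) = -32*(-3) = 96)
(√(-4202 + 16833) + q)*(4797 + p(65)) = (√(-4202 + 16833) + 1388)*(4797 + 96) = (√12631 + 1388)*4893 = (1388 + √12631)*4893 = 6791484 + 4893*√12631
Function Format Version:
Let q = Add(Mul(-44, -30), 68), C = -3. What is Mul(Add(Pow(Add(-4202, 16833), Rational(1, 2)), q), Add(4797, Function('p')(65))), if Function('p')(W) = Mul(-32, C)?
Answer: Add(6791484, Mul(4893, Pow(12631, Rational(1, 2)))) ≈ 7.3414e+6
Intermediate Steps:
q = 1388 (q = Add(1320, 68) = 1388)
Function('p')(W) = 96 (Function('p')(W) = Mul(-32, -3) = 96)
Mul(Add(Pow(Add(-4202, 16833), Rational(1, 2)), q), Add(4797, Function('p')(65))) = Mul(Add(Pow(Add(-4202, 16833), Rational(1, 2)), 1388), Add(4797, 96)) = Mul(Add(Pow(12631, Rational(1, 2)), 1388), 4893) = Mul(Add(1388, Pow(12631, Rational(1, 2))), 4893) = Add(6791484, Mul(4893, Pow(12631, Rational(1, 2))))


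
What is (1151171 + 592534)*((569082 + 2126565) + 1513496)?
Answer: 7339503694815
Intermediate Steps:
(1151171 + 592534)*((569082 + 2126565) + 1513496) = 1743705*(2695647 + 1513496) = 1743705*4209143 = 7339503694815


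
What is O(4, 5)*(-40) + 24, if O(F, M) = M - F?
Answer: -16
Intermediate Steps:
O(4, 5)*(-40) + 24 = (5 - 1*4)*(-40) + 24 = (5 - 4)*(-40) + 24 = 1*(-40) + 24 = -40 + 24 = -16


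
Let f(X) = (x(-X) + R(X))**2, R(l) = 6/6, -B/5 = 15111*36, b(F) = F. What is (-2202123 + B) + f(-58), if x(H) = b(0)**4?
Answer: -4922102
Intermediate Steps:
B = -2719980 (B = -75555*36 = -5*543996 = -2719980)
R(l) = 1 (R(l) = 6*(1/6) = 1)
x(H) = 0 (x(H) = 0**4 = 0)
f(X) = 1 (f(X) = (0 + 1)**2 = 1**2 = 1)
(-2202123 + B) + f(-58) = (-2202123 - 2719980) + 1 = -4922103 + 1 = -4922102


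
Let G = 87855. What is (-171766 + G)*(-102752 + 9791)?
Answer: 7800450471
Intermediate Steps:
(-171766 + G)*(-102752 + 9791) = (-171766 + 87855)*(-102752 + 9791) = -83911*(-92961) = 7800450471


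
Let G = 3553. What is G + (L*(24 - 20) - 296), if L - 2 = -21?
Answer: 3181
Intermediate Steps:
L = -19 (L = 2 - 21 = -19)
G + (L*(24 - 20) - 296) = 3553 + (-19*(24 - 20) - 296) = 3553 + (-19*4 - 296) = 3553 + (-76 - 296) = 3553 - 372 = 3181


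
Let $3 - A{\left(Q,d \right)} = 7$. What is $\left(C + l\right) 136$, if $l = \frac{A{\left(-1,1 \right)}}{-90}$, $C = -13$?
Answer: $- \frac{79288}{45} \approx -1762.0$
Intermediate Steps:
$A{\left(Q,d \right)} = -4$ ($A{\left(Q,d \right)} = 3 - 7 = -4$)
$l = \frac{2}{45}$ ($l = - \frac{4}{-90} = \left(-4\right) \left(- \frac{1}{90}\right) = \frac{2}{45} \approx 0.044444$)
$\left(C + l\right) 136 = \left(-13 + \frac{2}{45}\right) 136 = \left(- \frac{583}{45}\right) 136 = - \frac{79288}{45}$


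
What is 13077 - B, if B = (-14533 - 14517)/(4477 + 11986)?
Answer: 215315701/16463 ≈ 13079.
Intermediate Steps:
B = -29050/16463 ≈ -1.7646
13077 - B = 13077 - 1*(-29050/16463) = 13077 + 29050/16463 = 215315701/16463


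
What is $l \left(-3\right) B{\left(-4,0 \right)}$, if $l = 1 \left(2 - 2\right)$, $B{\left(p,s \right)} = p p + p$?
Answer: $0$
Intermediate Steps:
$B{\left(p,s \right)} = p + p^{2}$ ($B{\left(p,s \right)} = p^{2} + p = p + p^{2}$)
$l = 0$ ($l = 1 \cdot 0 = 0$)
$l \left(-3\right) B{\left(-4,0 \right)} = 0 \left(-3\right) \left(- 4 \left(1 - 4\right)\right) = 0 \left(\left(-4\right) \left(-3\right)\right) = 0 \cdot 12 = 0$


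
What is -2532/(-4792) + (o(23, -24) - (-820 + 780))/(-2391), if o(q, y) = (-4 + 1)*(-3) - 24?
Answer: 1483553/2864418 ≈ 0.51792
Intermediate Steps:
o(q, y) = -15 (o(q, y) = -3*(-3) - 24 = 9 - 24 = -15)
-2532/(-4792) + (o(23, -24) - (-820 + 780))/(-2391) = -2532/(-4792) + (-15 - (-820 + 780))/(-2391) = -2532*(-1/4792) + (-15 - 1*(-40))*(-1/2391) = 633/1198 + (-15 + 40)*(-1/2391) = 633/1198 + 25*(-1/2391) = 633/1198 - 25/2391 = 1483553/2864418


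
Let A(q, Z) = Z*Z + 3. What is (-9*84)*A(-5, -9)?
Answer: -63504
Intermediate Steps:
A(q, Z) = 3 + Z² (A(q, Z) = Z² + 3 = 3 + Z²)
(-9*84)*A(-5, -9) = (-9*84)*(3 + (-9)²) = -756*(3 + 81) = -756*84 = -63504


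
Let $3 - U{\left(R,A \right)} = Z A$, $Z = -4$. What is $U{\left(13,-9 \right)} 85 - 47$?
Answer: $-2852$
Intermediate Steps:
$U{\left(R,A \right)} = 3 + 4 A$ ($U{\left(R,A \right)} = 3 - - 4 A = 3 + 4 A$)
$U{\left(13,-9 \right)} 85 - 47 = \left(3 + 4 \left(-9\right)\right) 85 - 47 = \left(3 - 36\right) 85 - 47 = \left(-33\right) 85 - 47 = -2805 - 47 = -2852$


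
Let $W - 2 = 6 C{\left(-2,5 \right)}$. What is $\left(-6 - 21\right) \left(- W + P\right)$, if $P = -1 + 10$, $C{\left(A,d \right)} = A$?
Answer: $-513$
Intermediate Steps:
$W = -10$ ($W = 2 + 6 \left(-2\right) = 2 - 12 = -10$)
$P = 9$
$\left(-6 - 21\right) \left(- W + P\right) = \left(-6 - 21\right) \left(\left(-1\right) \left(-10\right) + 9\right) = \left(-6 - 21\right) \left(10 + 9\right) = \left(-27\right) 19 = -513$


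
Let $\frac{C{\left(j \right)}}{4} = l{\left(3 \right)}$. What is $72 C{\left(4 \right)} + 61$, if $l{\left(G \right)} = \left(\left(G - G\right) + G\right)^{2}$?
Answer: $2653$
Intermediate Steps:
$l{\left(G \right)} = G^{2}$ ($l{\left(G \right)} = \left(0 + G\right)^{2} = G^{2}$)
$C{\left(j \right)} = 36$ ($C{\left(j \right)} = 4 \cdot 3^{2} = 4 \cdot 9 = 36$)
$72 C{\left(4 \right)} + 61 = 72 \cdot 36 + 61 = 2592 + 61 = 2653$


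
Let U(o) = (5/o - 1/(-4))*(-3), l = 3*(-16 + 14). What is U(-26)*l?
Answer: 27/26 ≈ 1.0385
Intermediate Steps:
l = -6 (l = 3*(-2) = -6)
U(o) = -¾ - 15/o (U(o) = (5/o - 1*(-¼))*(-3) = (5/o + ¼)*(-3) = (¼ + 5/o)*(-3) = -¾ - 15/o)
U(-26)*l = (-¾ - 15/(-26))*(-6) = (-¾ - 15*(-1/26))*(-6) = (-¾ + 15/26)*(-6) = -9/52*(-6) = 27/26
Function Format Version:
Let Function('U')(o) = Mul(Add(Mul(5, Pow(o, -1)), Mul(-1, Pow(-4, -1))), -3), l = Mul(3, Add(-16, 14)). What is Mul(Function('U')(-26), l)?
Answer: Rational(27, 26) ≈ 1.0385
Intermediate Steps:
l = -6 (l = Mul(3, -2) = -6)
Function('U')(o) = Add(Rational(-3, 4), Mul(-15, Pow(o, -1))) (Function('U')(o) = Mul(Add(Mul(5, Pow(o, -1)), Mul(-1, Rational(-1, 4))), -3) = Mul(Add(Mul(5, Pow(o, -1)), Rational(1, 4)), -3) = Mul(Add(Rational(1, 4), Mul(5, Pow(o, -1))), -3) = Add(Rational(-3, 4), Mul(-15, Pow(o, -1))))
Mul(Function('U')(-26), l) = Mul(Add(Rational(-3, 4), Mul(-15, Pow(-26, -1))), -6) = Mul(Add(Rational(-3, 4), Mul(-15, Rational(-1, 26))), -6) = Mul(Add(Rational(-3, 4), Rational(15, 26)), -6) = Mul(Rational(-9, 52), -6) = Rational(27, 26)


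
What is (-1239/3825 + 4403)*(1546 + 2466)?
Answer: 1324765232/75 ≈ 1.7664e+7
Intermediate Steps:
(-1239/3825 + 4403)*(1546 + 2466) = (-1239*1/3825 + 4403)*4012 = (-413/1275 + 4403)*4012 = (5613412/1275)*4012 = 1324765232/75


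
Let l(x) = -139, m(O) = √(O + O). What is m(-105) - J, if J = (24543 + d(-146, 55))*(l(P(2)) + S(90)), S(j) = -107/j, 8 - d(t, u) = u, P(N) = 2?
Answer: 154533016/45 + I*√210 ≈ 3.4341e+6 + 14.491*I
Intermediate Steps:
m(O) = √2*√O (m(O) = √(2*O) = √2*√O)
d(t, u) = 8 - u
J = -154533016/45 (J = (24543 + (8 - 1*55))*(-139 - 107/90) = (24543 + (8 - 55))*(-139 - 107*1/90) = (24543 - 47)*(-139 - 107/90) = 24496*(-12617/90) = -154533016/45 ≈ -3.4341e+6)
m(-105) - J = √2*√(-105) - 1*(-154533016/45) = √2*(I*√105) + 154533016/45 = I*√210 + 154533016/45 = 154533016/45 + I*√210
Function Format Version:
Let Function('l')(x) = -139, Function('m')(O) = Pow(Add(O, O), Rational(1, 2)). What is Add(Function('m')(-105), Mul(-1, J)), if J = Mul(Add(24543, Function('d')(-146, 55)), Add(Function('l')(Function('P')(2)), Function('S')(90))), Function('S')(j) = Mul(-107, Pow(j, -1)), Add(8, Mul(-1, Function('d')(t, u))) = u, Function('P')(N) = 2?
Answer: Add(Rational(154533016, 45), Mul(I, Pow(210, Rational(1, 2)))) ≈ Add(3.4341e+6, Mul(14.491, I))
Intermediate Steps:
Function('m')(O) = Mul(Pow(2, Rational(1, 2)), Pow(O, Rational(1, 2))) (Function('m')(O) = Pow(Mul(2, O), Rational(1, 2)) = Mul(Pow(2, Rational(1, 2)), Pow(O, Rational(1, 2))))
Function('d')(t, u) = Add(8, Mul(-1, u))
J = Rational(-154533016, 45) (J = Mul(Add(24543, Add(8, Mul(-1, 55))), Add(-139, Mul(-107, Pow(90, -1)))) = Mul(Add(24543, Add(8, -55)), Add(-139, Mul(-107, Rational(1, 90)))) = Mul(Add(24543, -47), Add(-139, Rational(-107, 90))) = Mul(24496, Rational(-12617, 90)) = Rational(-154533016, 45) ≈ -3.4341e+6)
Add(Function('m')(-105), Mul(-1, J)) = Add(Mul(Pow(2, Rational(1, 2)), Pow(-105, Rational(1, 2))), Mul(-1, Rational(-154533016, 45))) = Add(Mul(Pow(2, Rational(1, 2)), Mul(I, Pow(105, Rational(1, 2)))), Rational(154533016, 45)) = Add(Mul(I, Pow(210, Rational(1, 2))), Rational(154533016, 45)) = Add(Rational(154533016, 45), Mul(I, Pow(210, Rational(1, 2))))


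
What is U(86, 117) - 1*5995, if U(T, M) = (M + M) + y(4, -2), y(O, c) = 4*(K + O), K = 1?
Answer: -5741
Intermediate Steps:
y(O, c) = 4 + 4*O (y(O, c) = 4*(1 + O) = 4 + 4*O)
U(T, M) = 20 + 2*M (U(T, M) = (M + M) + (4 + 4*4) = 2*M + (4 + 16) = 2*M + 20 = 20 + 2*M)
U(86, 117) - 1*5995 = (20 + 2*117) - 1*5995 = (20 + 234) - 5995 = 254 - 5995 = -5741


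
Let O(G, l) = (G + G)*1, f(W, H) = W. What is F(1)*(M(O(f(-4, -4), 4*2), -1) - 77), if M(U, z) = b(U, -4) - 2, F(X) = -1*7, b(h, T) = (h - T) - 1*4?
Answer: 609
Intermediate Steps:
b(h, T) = -4 + h - T (b(h, T) = (h - T) - 4 = -4 + h - T)
O(G, l) = 2*G (O(G, l) = (2*G)*1 = 2*G)
F(X) = -7
M(U, z) = -2 + U (M(U, z) = (-4 + U - 1*(-4)) - 2 = (-4 + U + 4) - 2 = U - 2 = -2 + U)
F(1)*(M(O(f(-4, -4), 4*2), -1) - 77) = -7*((-2 + 2*(-4)) - 77) = -7*((-2 - 8) - 77) = -7*(-10 - 77) = -7*(-87) = 609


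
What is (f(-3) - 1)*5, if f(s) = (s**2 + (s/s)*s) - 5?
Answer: 0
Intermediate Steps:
f(s) = -5 + s + s**2 (f(s) = (s**2 + 1*s) - 5 = (s**2 + s) - 5 = (s + s**2) - 5 = -5 + s + s**2)
(f(-3) - 1)*5 = ((-5 - 3 + (-3)**2) - 1)*5 = ((-5 - 3 + 9) - 1)*5 = (1 - 1)*5 = 0*5 = 0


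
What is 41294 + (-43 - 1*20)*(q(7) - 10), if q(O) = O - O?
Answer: 41924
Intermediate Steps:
q(O) = 0
41294 + (-43 - 1*20)*(q(7) - 10) = 41294 + (-43 - 1*20)*(0 - 10) = 41294 + (-43 - 20)*(-10) = 41294 - 63*(-10) = 41294 + 630 = 41924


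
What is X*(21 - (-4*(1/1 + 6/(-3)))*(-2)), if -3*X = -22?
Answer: 638/3 ≈ 212.67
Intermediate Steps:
X = 22/3 (X = -⅓*(-22) = 22/3 ≈ 7.3333)
X*(21 - (-4*(1/1 + 6/(-3)))*(-2)) = 22*(21 - (-4*(1/1 + 6/(-3)))*(-2))/3 = 22*(21 - (-4*(1*1 + 6*(-⅓)))*(-2))/3 = 22*(21 - (-4*(1 - 2))*(-2))/3 = 22*(21 - (-4*(-1))*(-2))/3 = 22*(21 - 4*(-2))/3 = 22*(21 - 1*(-8))/3 = 22*(21 + 8)/3 = (22/3)*29 = 638/3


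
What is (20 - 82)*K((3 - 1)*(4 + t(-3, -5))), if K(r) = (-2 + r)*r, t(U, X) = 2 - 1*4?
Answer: -496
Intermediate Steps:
t(U, X) = -2 (t(U, X) = 2 - 4 = -2)
K(r) = r*(-2 + r)
(20 - 82)*K((3 - 1)*(4 + t(-3, -5))) = (20 - 82)*(((3 - 1)*(4 - 2))*(-2 + (3 - 1)*(4 - 2))) = -62*2*2*(-2 + 2*2) = -248*(-2 + 4) = -248*2 = -62*8 = -496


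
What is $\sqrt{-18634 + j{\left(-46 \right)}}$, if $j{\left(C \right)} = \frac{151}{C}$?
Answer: $\frac{i \sqrt{39436490}}{46} \approx 136.52 i$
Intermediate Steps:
$\sqrt{-18634 + j{\left(-46 \right)}} = \sqrt{-18634 + \frac{151}{-46}} = \sqrt{-18634 + 151 \left(- \frac{1}{46}\right)} = \sqrt{-18634 - \frac{151}{46}} = \sqrt{- \frac{857315}{46}} = \frac{i \sqrt{39436490}}{46}$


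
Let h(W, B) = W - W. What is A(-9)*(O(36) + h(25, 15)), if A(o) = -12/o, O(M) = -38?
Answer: -152/3 ≈ -50.667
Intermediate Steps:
h(W, B) = 0
A(-9)*(O(36) + h(25, 15)) = (-12/(-9))*(-38 + 0) = -12*(-1/9)*(-38) = (4/3)*(-38) = -152/3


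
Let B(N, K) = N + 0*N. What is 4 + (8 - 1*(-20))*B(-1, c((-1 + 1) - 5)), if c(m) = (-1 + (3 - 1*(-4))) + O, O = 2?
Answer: -24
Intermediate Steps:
c(m) = 8 (c(m) = (-1 + (3 - 1*(-4))) + 2 = (-1 + (3 + 4)) + 2 = (-1 + 7) + 2 = 6 + 2 = 8)
B(N, K) = N (B(N, K) = N + 0 = N)
4 + (8 - 1*(-20))*B(-1, c((-1 + 1) - 5)) = 4 + (8 - 1*(-20))*(-1) = 4 + (8 + 20)*(-1) = 4 + 28*(-1) = 4 - 28 = -24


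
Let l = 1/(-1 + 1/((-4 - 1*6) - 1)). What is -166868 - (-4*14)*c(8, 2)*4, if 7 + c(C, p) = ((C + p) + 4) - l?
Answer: -495284/3 ≈ -1.6509e+5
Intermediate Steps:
l = -11/12 (l = 1/(-1 + 1/((-4 - 6) - 1)) = 1/(-1 + 1/(-10 - 1)) = 1/(-1 + 1/(-11)) = 1/(-1 - 1/11) = 1/(-12/11) = -11/12 ≈ -0.91667)
c(C, p) = -25/12 + C + p (c(C, p) = -7 + (((C + p) + 4) - 1*(-11/12)) = -7 + ((4 + C + p) + 11/12) = -7 + (59/12 + C + p) = -25/12 + C + p)
-166868 - (-4*14)*c(8, 2)*4 = -166868 - (-4*14)*(-25/12 + 8 + 2)*4 = -166868 - (-56*95/12)*4 = -166868 - (-1330)*4/3 = -166868 - 1*(-5320/3) = -166868 + 5320/3 = -495284/3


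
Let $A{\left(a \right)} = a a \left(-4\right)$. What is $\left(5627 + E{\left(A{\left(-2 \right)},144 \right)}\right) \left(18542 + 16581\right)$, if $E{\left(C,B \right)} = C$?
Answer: $197075153$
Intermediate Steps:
$A{\left(a \right)} = - 4 a^{2}$ ($A{\left(a \right)} = a^{2} \left(-4\right) = - 4 a^{2}$)
$\left(5627 + E{\left(A{\left(-2 \right)},144 \right)}\right) \left(18542 + 16581\right) = \left(5627 - 4 \left(-2\right)^{2}\right) \left(18542 + 16581\right) = \left(5627 - 16\right) 35123 = 5611 \cdot 35123 = 197075153$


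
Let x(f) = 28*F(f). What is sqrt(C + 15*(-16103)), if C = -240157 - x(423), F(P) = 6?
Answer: I*sqrt(481870) ≈ 694.17*I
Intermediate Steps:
x(f) = 168 (x(f) = 28*6 = 168)
C = -240325 (C = -240157 - 1*168 = -240157 - 168 = -240325)
sqrt(C + 15*(-16103)) = sqrt(-240325 + 15*(-16103)) = sqrt(-240325 - 241545) = sqrt(-481870) = I*sqrt(481870)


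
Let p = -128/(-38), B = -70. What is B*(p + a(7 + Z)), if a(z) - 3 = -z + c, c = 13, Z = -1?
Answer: -17780/19 ≈ -935.79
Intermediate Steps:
p = 64/19 (p = -128*(-1/38) = 64/19 ≈ 3.3684)
a(z) = 16 - z (a(z) = 3 + (-z + 13) = 3 + (13 - z) = 16 - z)
B*(p + a(7 + Z)) = -70*(64/19 + (16 - (7 - 1))) = -70*(64/19 + (16 - 1*6)) = -70*(64/19 + (16 - 6)) = -70*(64/19 + 10) = -70*254/19 = -17780/19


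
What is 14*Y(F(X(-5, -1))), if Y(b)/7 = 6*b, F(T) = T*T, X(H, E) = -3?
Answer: 5292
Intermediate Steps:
F(T) = T**2
Y(b) = 42*b (Y(b) = 7*(6*b) = 42*b)
14*Y(F(X(-5, -1))) = 14*(42*(-3)**2) = 14*(42*9) = 14*378 = 5292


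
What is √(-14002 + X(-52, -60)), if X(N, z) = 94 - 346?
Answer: I*√14254 ≈ 119.39*I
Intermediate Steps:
X(N, z) = -252
√(-14002 + X(-52, -60)) = √(-14002 - 252) = √(-14254) = I*√14254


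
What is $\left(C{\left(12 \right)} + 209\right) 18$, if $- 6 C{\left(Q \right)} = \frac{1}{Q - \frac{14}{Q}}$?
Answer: $\frac{244512}{65} \approx 3761.7$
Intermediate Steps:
$C{\left(Q \right)} = - \frac{1}{6 \left(Q - \frac{14}{Q}\right)}$
$\left(C{\left(12 \right)} + 209\right) 18 = \left(\left(-1\right) 12 \frac{1}{-84 + 6 \cdot 12^{2}} + 209\right) 18 = \left(\left(-1\right) 12 \frac{1}{-84 + 6 \cdot 144} + 209\right) 18 = \left(\left(-1\right) 12 \frac{1}{-84 + 864} + 209\right) 18 = \left(\left(-1\right) 12 \cdot \frac{1}{780} + 209\right) 18 = \left(- \frac{1}{65} + 209\right) 18 = \frac{13584}{65} \cdot 18 = \frac{244512}{65}$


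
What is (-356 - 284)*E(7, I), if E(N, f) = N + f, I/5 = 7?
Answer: -26880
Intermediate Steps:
I = 35 (I = 5*7 = 35)
(-356 - 284)*E(7, I) = (-356 - 284)*(7 + 35) = -640*42 = -26880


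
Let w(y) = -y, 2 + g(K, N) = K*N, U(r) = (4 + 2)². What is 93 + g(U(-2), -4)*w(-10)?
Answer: -1367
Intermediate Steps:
U(r) = 36 (U(r) = 6² = 36)
g(K, N) = -2 + K*N
93 + g(U(-2), -4)*w(-10) = 93 + (-2 + 36*(-4))*(-1*(-10)) = 93 + (-2 - 144)*10 = 93 - 146*10 = 93 - 1460 = -1367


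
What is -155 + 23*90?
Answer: 1915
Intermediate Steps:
-155 + 23*90 = -155 + 2070 = 1915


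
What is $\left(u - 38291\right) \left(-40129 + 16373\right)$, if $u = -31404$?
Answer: $1655674420$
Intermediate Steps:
$\left(u - 38291\right) \left(-40129 + 16373\right) = \left(-31404 - 38291\right) \left(-40129 + 16373\right) = \left(-69695\right) \left(-23756\right) = 1655674420$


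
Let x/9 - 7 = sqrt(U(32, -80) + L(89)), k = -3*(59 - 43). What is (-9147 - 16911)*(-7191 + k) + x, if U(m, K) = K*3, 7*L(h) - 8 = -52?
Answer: 188633925 + 18*I*sqrt(3017)/7 ≈ 1.8863e+8 + 141.24*I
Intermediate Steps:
L(h) = -44/7 (L(h) = 8/7 + (1/7)*(-52) = 8/7 - 52/7 = -44/7)
U(m, K) = 3*K
k = -48 (k = -3*16 = -48)
x = 63 + 18*I*sqrt(3017)/7 (x = 63 + 9*sqrt(3*(-80) - 44/7) = 63 + 9*sqrt(-240 - 44/7) = 63 + 9*sqrt(-1724/7) = 63 + 9*(2*I*sqrt(3017)/7) = 63 + 18*I*sqrt(3017)/7 ≈ 63.0 + 141.24*I)
(-9147 - 16911)*(-7191 + k) + x = (-9147 - 16911)*(-7191 - 48) + (63 + 18*I*sqrt(3017)/7) = -26058*(-7239) + (63 + 18*I*sqrt(3017)/7) = 188633862 + (63 + 18*I*sqrt(3017)/7) = 188633925 + 18*I*sqrt(3017)/7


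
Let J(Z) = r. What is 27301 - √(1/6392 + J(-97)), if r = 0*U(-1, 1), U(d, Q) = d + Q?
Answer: 27301 - √1598/3196 ≈ 27301.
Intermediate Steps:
U(d, Q) = Q + d
r = 0 (r = 0*(1 - 1) = 0*0 = 0)
J(Z) = 0
27301 - √(1/6392 + J(-97)) = 27301 - √(1/6392 + 0) = 27301 - √(1/6392) = 27301 - √1598/3196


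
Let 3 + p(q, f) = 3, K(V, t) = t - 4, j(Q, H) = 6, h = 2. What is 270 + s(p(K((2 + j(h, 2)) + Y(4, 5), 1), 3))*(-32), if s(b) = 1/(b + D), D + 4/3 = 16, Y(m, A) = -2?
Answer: 2946/11 ≈ 267.82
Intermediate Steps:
D = 44/3 (D = -4/3 + 16 = 44/3 ≈ 14.667)
K(V, t) = -4 + t
p(q, f) = 0 (p(q, f) = -3 + 3 = 0)
s(b) = 1/(44/3 + b) (s(b) = 1/(b + 44/3) = 1/(44/3 + b))
270 + s(p(K((2 + j(h, 2)) + Y(4, 5), 1), 3))*(-32) = 270 + (3/(44 + 3*0))*(-32) = 270 + (3/(44 + 0))*(-32) = 270 + (3/44)*(-32) = 270 - 24/11 = 2946/11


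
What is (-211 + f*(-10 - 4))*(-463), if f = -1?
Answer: 91211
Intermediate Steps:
(-211 + f*(-10 - 4))*(-463) = (-211 - (-10 - 4))*(-463) = (-211 - 1*(-14))*(-463) = (-211 + 14)*(-463) = -197*(-463) = 91211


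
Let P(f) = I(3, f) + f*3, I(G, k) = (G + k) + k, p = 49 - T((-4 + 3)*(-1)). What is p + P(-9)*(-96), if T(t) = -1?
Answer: 4082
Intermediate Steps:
p = 50 (p = 49 - 1*(-1) = 49 + 1 = 50)
I(G, k) = G + 2*k
P(f) = 3 + 5*f (P(f) = (3 + 2*f) + f*3 = (3 + 2*f) + 3*f = 3 + 5*f)
p + P(-9)*(-96) = 50 + (3 + 5*(-9))*(-96) = 50 + (3 - 45)*(-96) = 50 - 42*(-96) = 50 + 4032 = 4082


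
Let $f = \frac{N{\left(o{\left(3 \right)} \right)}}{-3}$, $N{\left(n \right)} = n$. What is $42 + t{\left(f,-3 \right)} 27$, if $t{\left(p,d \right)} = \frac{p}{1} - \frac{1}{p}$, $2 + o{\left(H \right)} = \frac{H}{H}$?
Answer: $-30$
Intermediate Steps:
$o{\left(H \right)} = -1$ ($o{\left(H \right)} = -2 + \frac{H}{H} = -2 + 1 = -1$)
$f = \frac{1}{3}$ ($f = - \frac{1}{-3} = \left(-1\right) \left(- \frac{1}{3}\right) = \frac{1}{3} \approx 0.33333$)
$t{\left(p,d \right)} = p - \frac{1}{p}$ ($t{\left(p,d \right)} = p 1 - \frac{1}{p} = p - \frac{1}{p}$)
$42 + t{\left(f,-3 \right)} 27 = 42 + \left(\frac{1}{3} - \frac{1}{\frac{1}{3}}\right) 27 = 42 + \left(\frac{1}{3} - 3\right) 27 = 42 - 72 = -30$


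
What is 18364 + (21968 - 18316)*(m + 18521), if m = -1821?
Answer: 61006764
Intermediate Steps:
18364 + (21968 - 18316)*(m + 18521) = 18364 + (21968 - 18316)*(-1821 + 18521) = 18364 + 3652*16700 = 18364 + 60988400 = 61006764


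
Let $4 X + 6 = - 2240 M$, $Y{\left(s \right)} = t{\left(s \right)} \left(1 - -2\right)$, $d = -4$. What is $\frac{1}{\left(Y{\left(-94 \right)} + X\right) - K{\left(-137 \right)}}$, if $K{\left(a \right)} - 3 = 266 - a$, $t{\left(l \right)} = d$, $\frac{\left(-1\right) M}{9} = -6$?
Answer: $- \frac{2}{61319} \approx -3.2616 \cdot 10^{-5}$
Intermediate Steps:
$M = 54$ ($M = \left(-9\right) \left(-6\right) = 54$)
$t{\left(l \right)} = -4$
$K{\left(a \right)} = 269 - a$ ($K{\left(a \right)} = 3 - \left(-266 + a\right) = 269 - a$)
$Y{\left(s \right)} = -12$ ($Y{\left(s \right)} = - 4 \left(1 - -2\right) = - 4 \left(1 + 2\right) = \left(-4\right) 3 = -12$)
$X = - \frac{60483}{2}$ ($X = - \frac{3}{2} + \frac{\left(-2240\right) 54}{4} = - \frac{3}{2} + \frac{1}{4} \left(-120960\right) = - \frac{3}{2} - 30240 = - \frac{60483}{2} \approx -30242.0$)
$\frac{1}{\left(Y{\left(-94 \right)} + X\right) - K{\left(-137 \right)}} = \frac{1}{\left(-12 - \frac{60483}{2}\right) - \left(269 - -137\right)} = \frac{1}{- \frac{60507}{2} - \left(269 + 137\right)} = \frac{1}{- \frac{60507}{2} - 406} = \frac{1}{- \frac{61319}{2}} = - \frac{2}{61319}$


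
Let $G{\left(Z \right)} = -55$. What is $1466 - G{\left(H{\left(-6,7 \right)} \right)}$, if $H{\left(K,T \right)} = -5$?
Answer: $1521$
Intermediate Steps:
$1466 - G{\left(H{\left(-6,7 \right)} \right)} = 1466 - -55 = 1466 + 55 = 1521$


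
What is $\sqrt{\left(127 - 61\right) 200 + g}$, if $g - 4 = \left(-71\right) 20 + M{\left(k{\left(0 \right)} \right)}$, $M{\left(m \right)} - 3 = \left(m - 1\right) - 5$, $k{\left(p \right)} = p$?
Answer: $3 \sqrt{1309} \approx 108.54$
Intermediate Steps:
$M{\left(m \right)} = -3 + m$ ($M{\left(m \right)} = 3 + \left(\left(m - 1\right) - 5\right) = 3 + \left(\left(-1 + m\right) - 5\right) = 3 + \left(-6 + m\right) = -3 + m$)
$g = -1419$ ($g = 4 + \left(\left(-71\right) 20 + \left(-3 + 0\right)\right) = 4 - 1423 = -1419$)
$\sqrt{\left(127 - 61\right) 200 + g} = \sqrt{\left(127 - 61\right) 200 - 1419} = \sqrt{66 \cdot 200 - 1419} = \sqrt{13200 - 1419} = \sqrt{11781} = 3 \sqrt{1309}$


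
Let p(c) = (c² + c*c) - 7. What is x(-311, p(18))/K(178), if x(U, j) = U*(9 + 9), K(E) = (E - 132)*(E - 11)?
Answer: -2799/3841 ≈ -0.72872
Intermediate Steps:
p(c) = -7 + 2*c² (p(c) = (c² + c²) - 7 = 2*c² - 7 = -7 + 2*c²)
K(E) = (-132 + E)*(-11 + E)
x(U, j) = 18*U (x(U, j) = U*18 = 18*U)
x(-311, p(18))/K(178) = (18*(-311))/(1452 + 178² - 143*178) = -5598/(1452 + 31684 - 25454) = -5598/7682 = -5598*1/7682 = -2799/3841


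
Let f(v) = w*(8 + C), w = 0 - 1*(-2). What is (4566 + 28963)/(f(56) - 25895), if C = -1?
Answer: -33529/25881 ≈ -1.2955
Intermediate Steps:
w = 2 (w = 0 + 2 = 2)
f(v) = 14 (f(v) = 2*(8 - 1) = 2*7 = 14)
(4566 + 28963)/(f(56) - 25895) = (4566 + 28963)/(14 - 25895) = 33529/(-25881) = 33529*(-1/25881) = -33529/25881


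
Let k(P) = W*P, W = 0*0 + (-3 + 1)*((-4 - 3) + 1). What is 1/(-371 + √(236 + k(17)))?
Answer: -371/137201 - 2*√110/137201 ≈ -0.0028569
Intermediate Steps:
W = 12 (W = 0 - 2*(-7 + 1) = 0 - 2*(-6) = 0 + 12 = 12)
k(P) = 12*P
1/(-371 + √(236 + k(17))) = 1/(-371 + √(236 + 12*17)) = 1/(-371 + √(236 + 204)) = 1/(-371 + √440) = 1/(-371 + 2*√110)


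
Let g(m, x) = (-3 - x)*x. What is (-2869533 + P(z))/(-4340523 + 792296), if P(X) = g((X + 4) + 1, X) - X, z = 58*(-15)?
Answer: 3622953/3548227 ≈ 1.0211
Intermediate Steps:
z = -870
g(m, x) = x*(-3 - x)
P(X) = -X - X*(3 + X) (P(X) = -X*(3 + X) - X = -X - X*(3 + X))
(-2869533 + P(z))/(-4340523 + 792296) = (-2869533 - 870*(-4 - 1*(-870)))/(-4340523 + 792296) = (-2869533 - 870*(-4 + 870))/(-3548227) = (-2869533 - 870*866)*(-1/3548227) = (-2869533 - 753420)*(-1/3548227) = -3622953*(-1/3548227) = 3622953/3548227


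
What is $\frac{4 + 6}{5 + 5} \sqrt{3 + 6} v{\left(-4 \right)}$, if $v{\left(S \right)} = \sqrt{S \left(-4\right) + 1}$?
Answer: $3 \sqrt{17} \approx 12.369$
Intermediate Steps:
$v{\left(S \right)} = \sqrt{1 - 4 S}$ ($v{\left(S \right)} = \sqrt{- 4 S + 1} = \sqrt{1 - 4 S}$)
$\frac{4 + 6}{5 + 5} \sqrt{3 + 6} v{\left(-4 \right)} = \frac{4 + 6}{5 + 5} \sqrt{3 + 6} \sqrt{1 - -16} = \frac{10}{10} \sqrt{9} \sqrt{1 + 16} = 10 \cdot \frac{1}{10} \cdot 3 \sqrt{17} = 1 \cdot 3 \sqrt{17} = 3 \sqrt{17}$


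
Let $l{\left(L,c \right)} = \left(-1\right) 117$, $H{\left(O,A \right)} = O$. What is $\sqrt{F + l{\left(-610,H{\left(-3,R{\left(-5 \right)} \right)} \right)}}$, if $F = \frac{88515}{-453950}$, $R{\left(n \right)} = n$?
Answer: $\frac{3 i \sqrt{2190516270}}{12970} \approx 10.826 i$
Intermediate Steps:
$l{\left(L,c \right)} = -117$
$F = - \frac{2529}{12970}$ ($F = 88515 \left(- \frac{1}{453950}\right) = - \frac{2529}{12970} \approx -0.19499$)
$\sqrt{F + l{\left(-610,H{\left(-3,R{\left(-5 \right)} \right)} \right)}} = \sqrt{- \frac{2529}{12970} - 117} = \sqrt{- \frac{1520019}{12970}} = \frac{3 i \sqrt{2190516270}}{12970}$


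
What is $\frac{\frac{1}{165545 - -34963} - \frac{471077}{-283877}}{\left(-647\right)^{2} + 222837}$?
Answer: $\frac{8586817363}{3319168713236376} \approx 2.587 \cdot 10^{-6}$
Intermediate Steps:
$\frac{\frac{1}{165545 - -34963} - \frac{471077}{-283877}}{\left(-647\right)^{2} + 222837} = \frac{\frac{1}{165545 + 34963} - - \frac{471077}{283877}}{418609 + 222837} = \frac{\frac{1}{200508} + \frac{471077}{283877}}{641446} = \left(\frac{1}{200508} + \frac{471077}{283877}\right) \frac{1}{641446} = \frac{8586817363}{5174509956} \cdot \frac{1}{641446} = \frac{8586817363}{3319168713236376}$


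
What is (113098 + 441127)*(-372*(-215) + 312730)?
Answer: 217649699750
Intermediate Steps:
(113098 + 441127)*(-372*(-215) + 312730) = 554225*(79980 + 312730) = 554225*392710 = 217649699750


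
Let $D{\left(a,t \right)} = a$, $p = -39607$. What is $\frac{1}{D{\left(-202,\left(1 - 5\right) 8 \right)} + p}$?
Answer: $- \frac{1}{39809} \approx -2.512 \cdot 10^{-5}$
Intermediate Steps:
$\frac{1}{D{\left(-202,\left(1 - 5\right) 8 \right)} + p} = \frac{1}{-202 - 39607} = \frac{1}{-39809} = - \frac{1}{39809}$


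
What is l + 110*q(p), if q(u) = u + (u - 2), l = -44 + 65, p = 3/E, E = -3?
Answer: -419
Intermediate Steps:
p = -1 (p = 3/(-3) = 3*(-1/3) = -1)
l = 21
q(u) = -2 + 2*u (q(u) = u + (-2 + u) = -2 + 2*u)
l + 110*q(p) = 21 + 110*(-2 + 2*(-1)) = 21 + 110*(-2 - 2) = 21 + 110*(-4) = 21 - 440 = -419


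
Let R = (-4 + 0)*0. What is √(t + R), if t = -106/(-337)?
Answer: √35722/337 ≈ 0.56084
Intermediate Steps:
R = 0 (R = -4*0 = 0)
t = 106/337 (t = -106*(-1/337) = 106/337 ≈ 0.31454)
√(t + R) = √(106/337 + 0) = √(106/337) = √35722/337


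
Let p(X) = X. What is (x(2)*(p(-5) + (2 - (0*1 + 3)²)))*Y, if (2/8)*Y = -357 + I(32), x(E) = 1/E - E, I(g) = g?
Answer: -23400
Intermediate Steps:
Y = -1300 (Y = 4*(-357 + 32) = 4*(-325) = -1300)
(x(2)*(p(-5) + (2 - (0*1 + 3)²)))*Y = ((1/2 - 1*2)*(-5 + (2 - (0*1 + 3)²)))*(-1300) = ((½ - 2)*(-5 + (2 - (0 + 3)²)))*(-1300) = -3*(-5 + (2 - 1*3²))/2*(-1300) = -3*(-5 + (2 - 1*9))/2*(-1300) = -3*(-5 + (2 - 9))/2*(-1300) = -3*(-5 - 7)/2*(-1300) = -3/2*(-12)*(-1300) = 18*(-1300) = -23400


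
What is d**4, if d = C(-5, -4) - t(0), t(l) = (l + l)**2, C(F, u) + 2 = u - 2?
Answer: 4096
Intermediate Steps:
C(F, u) = -4 + u (C(F, u) = -2 + (u - 2) = -2 + (-2 + u) = -4 + u)
t(l) = 4*l**2 (t(l) = (2*l)**2 = 4*l**2)
d = -8 (d = (-4 - 4) - 4*0**2 = -8 - 4*0 = -8 - 1*0 = -8 + 0 = -8)
d**4 = (-8)**4 = 4096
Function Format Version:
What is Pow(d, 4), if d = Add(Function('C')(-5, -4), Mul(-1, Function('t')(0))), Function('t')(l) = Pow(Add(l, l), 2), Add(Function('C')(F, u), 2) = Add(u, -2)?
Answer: 4096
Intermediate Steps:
Function('C')(F, u) = Add(-4, u) (Function('C')(F, u) = Add(-2, Add(u, -2)) = Add(-2, Add(-2, u)) = Add(-4, u))
Function('t')(l) = Mul(4, Pow(l, 2)) (Function('t')(l) = Pow(Mul(2, l), 2) = Mul(4, Pow(l, 2)))
d = -8 (d = Add(Add(-4, -4), Mul(-1, Mul(4, Pow(0, 2)))) = Add(-8, Mul(-1, Mul(4, 0))) = Add(-8, Mul(-1, 0)) = Add(-8, 0) = -8)
Pow(d, 4) = Pow(-8, 4) = 4096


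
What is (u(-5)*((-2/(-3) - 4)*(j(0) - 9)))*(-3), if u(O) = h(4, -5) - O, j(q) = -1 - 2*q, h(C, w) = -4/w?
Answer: -580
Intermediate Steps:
u(O) = ⅘ - O (u(O) = -4/(-5) - O = -4*(-⅕) - O = ⅘ - O)
(u(-5)*((-2/(-3) - 4)*(j(0) - 9)))*(-3) = ((⅘ - 1*(-5))*((-2/(-3) - 4)*((-1 - 2*0) - 9)))*(-3) = ((⅘ + 5)*((-2*(-⅓) - 4)*((-1 + 0) - 9)))*(-3) = (29*((⅔ - 4)*(-1 - 9))/5)*(-3) = (29*(-10/3*(-10))/5)*(-3) = ((29/5)*(100/3))*(-3) = (580/3)*(-3) = -580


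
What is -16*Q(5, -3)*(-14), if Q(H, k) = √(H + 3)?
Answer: 448*√2 ≈ 633.57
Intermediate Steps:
Q(H, k) = √(3 + H)
-16*Q(5, -3)*(-14) = -16*√(3 + 5)*(-14) = -32*√2*(-14) = 448*√2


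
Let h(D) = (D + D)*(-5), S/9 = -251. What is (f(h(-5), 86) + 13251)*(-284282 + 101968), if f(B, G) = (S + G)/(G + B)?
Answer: -164079227191/68 ≈ -2.4129e+9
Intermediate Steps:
S = -2259 (S = 9*(-251) = -2259)
h(D) = -10*D (h(D) = (2*D)*(-5) = -10*D)
f(B, G) = (-2259 + G)/(B + G) (f(B, G) = (-2259 + G)/(G + B) = (-2259 + G)/(B + G))
(f(h(-5), 86) + 13251)*(-284282 + 101968) = ((-2259 + 86)/(-10*(-5) + 86) + 13251)*(-284282 + 101968) = (-2173/(50 + 86) + 13251)*(-182314) = (-2173/136 + 13251)*(-182314) = (1799963/136)*(-182314) = -164079227191/68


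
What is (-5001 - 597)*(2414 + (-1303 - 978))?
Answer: -744534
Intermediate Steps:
(-5001 - 597)*(2414 + (-1303 - 978)) = -5598*(2414 - 2281) = -5598*133 = -744534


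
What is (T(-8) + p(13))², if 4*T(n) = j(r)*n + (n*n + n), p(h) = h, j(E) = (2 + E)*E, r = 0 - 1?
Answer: 841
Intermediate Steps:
r = -1
j(E) = E*(2 + E)
T(n) = n²/4 (T(n) = ((-(2 - 1))*n + (n*n + n))/4 = ((-1*1)*n + (n² + n))/4 = (-n + (n + n²))/4 = n²/4)
(T(-8) + p(13))² = ((¼)*(-8)² + 13)² = ((¼)*64 + 13)² = (16 + 13)² = 29² = 841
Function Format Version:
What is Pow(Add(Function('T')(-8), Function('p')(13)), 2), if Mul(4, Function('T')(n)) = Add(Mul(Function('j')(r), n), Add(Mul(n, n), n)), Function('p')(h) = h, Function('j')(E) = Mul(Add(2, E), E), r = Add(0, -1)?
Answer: 841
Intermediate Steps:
r = -1
Function('j')(E) = Mul(E, Add(2, E))
Function('T')(n) = Mul(Rational(1, 4), Pow(n, 2)) (Function('T')(n) = Mul(Rational(1, 4), Add(Mul(Mul(-1, Add(2, -1)), n), Add(Mul(n, n), n))) = Mul(Rational(1, 4), Add(Mul(Mul(-1, 1), n), Add(Pow(n, 2), n))) = Mul(Rational(1, 4), Add(Mul(-1, n), Add(n, Pow(n, 2)))) = Mul(Rational(1, 4), Pow(n, 2)))
Pow(Add(Function('T')(-8), Function('p')(13)), 2) = Pow(Add(Mul(Rational(1, 4), Pow(-8, 2)), 13), 2) = Pow(Add(Mul(Rational(1, 4), 64), 13), 2) = Pow(Add(16, 13), 2) = Pow(29, 2) = 841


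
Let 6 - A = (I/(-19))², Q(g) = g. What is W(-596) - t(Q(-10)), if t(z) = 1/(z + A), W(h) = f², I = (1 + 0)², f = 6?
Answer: 52381/1445 ≈ 36.250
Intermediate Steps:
I = 1 (I = 1² = 1)
W(h) = 36 (W(h) = 6² = 36)
A = 2165/361 (A = 6 - (1/(-19))² = 6 - (1*(-1/19))² = 6 - (-1/19)² = 6 - 1*1/361 = 6 - 1/361 = 2165/361 ≈ 5.9972)
t(z) = 1/(2165/361 + z) (t(z) = 1/(z + 2165/361) = 1/(2165/361 + z))
W(-596) - t(Q(-10)) = 36 - 361/(2165 + 361*(-10)) = 36 - 361/(2165 - 3610) = 36 - 361/(-1445) = 36 - 361*(-1)/1445 = 36 - 1*(-361/1445) = 36 + 361/1445 = 52381/1445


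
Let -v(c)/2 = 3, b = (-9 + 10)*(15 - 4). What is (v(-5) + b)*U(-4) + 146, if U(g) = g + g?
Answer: 106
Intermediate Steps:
b = 11 (b = 1*11 = 11)
U(g) = 2*g
v(c) = -6 (v(c) = -2*3 = -6)
(v(-5) + b)*U(-4) + 146 = (-6 + 11)*(2*(-4)) + 146 = 5*(-8) + 146 = -40 + 146 = 106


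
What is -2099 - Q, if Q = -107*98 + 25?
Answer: 8362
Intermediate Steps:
Q = -10461 (Q = -10486 + 25 = -10461)
-2099 - Q = -2099 - 1*(-10461) = -2099 + 10461 = 8362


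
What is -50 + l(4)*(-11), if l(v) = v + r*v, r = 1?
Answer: -138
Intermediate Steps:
l(v) = 2*v (l(v) = v + 1*v = v + v = 2*v)
-50 + l(4)*(-11) = -50 + (2*4)*(-11) = -50 + 8*(-11) = -50 - 88 = -138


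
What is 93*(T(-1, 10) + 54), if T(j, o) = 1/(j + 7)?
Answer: 10075/2 ≈ 5037.5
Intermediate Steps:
T(j, o) = 1/(7 + j)
93*(T(-1, 10) + 54) = 93*(1/(7 - 1) + 54) = 93*(1/6 + 54) = 93*(⅙ + 54) = 93*(325/6) = 10075/2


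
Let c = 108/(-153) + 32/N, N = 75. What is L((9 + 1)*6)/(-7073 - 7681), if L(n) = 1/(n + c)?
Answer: -425/374476192 ≈ -1.1349e-6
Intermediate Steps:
c = -356/1275 (c = 108/(-153) + 32/75 = 108*(-1/153) + 32*(1/75) = -12/17 + 32/75 = -356/1275 ≈ -0.27922)
L(n) = 1/(-356/1275 + n) (L(n) = 1/(n - 356/1275) = 1/(-356/1275 + n))
L((9 + 1)*6)/(-7073 - 7681) = (1275/(-356 + 1275*((9 + 1)*6)))/(-7073 - 7681) = (1275/(-356 + 1275*(10*6)))/(-14754) = (1275/(-356 + 1275*60))*(-1/14754) = (1275/(-356 + 76500))*(-1/14754) = (1275/76144)*(-1/14754) = -425/374476192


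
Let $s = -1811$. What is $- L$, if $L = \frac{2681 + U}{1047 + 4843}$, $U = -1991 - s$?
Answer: $- \frac{2501}{5890} \approx -0.42462$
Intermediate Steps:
$U = -180$ ($U = -1991 - -1811 = -1991 + 1811 = -180$)
$L = \frac{2501}{5890}$ ($L = \frac{2681 - 180}{1047 + 4843} = \frac{2501}{5890} \approx 0.42462$)
$- L = \left(-1\right) \frac{2501}{5890} = - \frac{2501}{5890}$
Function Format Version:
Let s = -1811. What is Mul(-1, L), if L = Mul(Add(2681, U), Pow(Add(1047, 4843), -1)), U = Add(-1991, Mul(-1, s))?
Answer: Rational(-2501, 5890) ≈ -0.42462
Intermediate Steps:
U = -180 (U = Add(-1991, Mul(-1, -1811)) = Add(-1991, 1811) = -180)
L = Rational(2501, 5890) (L = Mul(Add(2681, -180), Pow(Add(1047, 4843), -1)) = Mul(2501, Pow(5890, -1)) = Mul(2501, Rational(1, 5890)) = Rational(2501, 5890) ≈ 0.42462)
Mul(-1, L) = Mul(-1, Rational(2501, 5890)) = Rational(-2501, 5890)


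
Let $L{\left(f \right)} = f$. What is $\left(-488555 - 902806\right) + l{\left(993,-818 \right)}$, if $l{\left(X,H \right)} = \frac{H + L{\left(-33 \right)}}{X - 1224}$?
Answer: $- \frac{321403540}{231} \approx -1.3914 \cdot 10^{6}$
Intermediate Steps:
$l{\left(X,H \right)} = \frac{-33 + H}{-1224 + X}$ ($l{\left(X,H \right)} = \frac{H - 33}{X - 1224} = \frac{-33 + H}{-1224 + X}$)
$\left(-488555 - 902806\right) + l{\left(993,-818 \right)} = \left(-488555 - 902806\right) + \frac{-33 - 818}{-1224 + 993} = -1391361 + \frac{1}{-231} \left(-851\right) = -1391361 - - \frac{851}{231} = -1391361 + \frac{851}{231} = - \frac{321403540}{231}$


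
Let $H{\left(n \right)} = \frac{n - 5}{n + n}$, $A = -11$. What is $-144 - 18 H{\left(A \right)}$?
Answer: $- \frac{1728}{11} \approx -157.09$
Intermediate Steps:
$H{\left(n \right)} = \frac{-5 + n}{2 n}$
$-144 - 18 H{\left(A \right)} = -144 - 18 \frac{-5 - 11}{2 \left(-11\right)} = -144 - 18 \cdot \frac{1}{2} \left(- \frac{1}{11}\right) \left(-16\right) = -144 - \frac{144}{11} = - \frac{1728}{11}$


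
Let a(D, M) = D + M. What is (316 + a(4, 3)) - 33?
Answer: 290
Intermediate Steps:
(316 + a(4, 3)) - 33 = (316 + (4 + 3)) - 33 = (316 + 7) - 33 = 323 - 33 = 290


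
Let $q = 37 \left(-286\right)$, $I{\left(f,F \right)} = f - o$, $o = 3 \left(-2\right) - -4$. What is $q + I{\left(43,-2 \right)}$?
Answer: $-10537$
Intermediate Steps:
$o = -2$ ($o = -6 + 4 = -2$)
$I{\left(f,F \right)} = 2 + f$ ($I{\left(f,F \right)} = f - -2 = f + 2 = 2 + f$)
$q = -10582$
$q + I{\left(43,-2 \right)} = -10582 + \left(2 + 43\right) = -10582 + 45 = -10537$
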